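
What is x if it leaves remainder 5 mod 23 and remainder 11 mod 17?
28

Using Chinese Remainder Theorem:
M = 23 × 17 = 391
M1 = 17, M2 = 23
y1 = 17^(-1) mod 23 = 19
y2 = 23^(-1) mod 17 = 3
x = (5×17×19 + 11×23×3) mod 391 = 28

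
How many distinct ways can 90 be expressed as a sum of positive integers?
56634173

p(n) counts ways to write n as a sum of positive integers (order ignored).
Euler's pentagonal recurrence: p(k) = p(k-1) + p(k-2) - p(k-5) - p(k-7) + p(k-12) + p(k-15) - ... (offsets j(3j∓1)/2, signs ++--, p(0)=1, p(<0)=0).
DP table for k = 0..89: p(0)=1, p(1)=1, p(2)=2, p(3)=3, p(4)=5, p(5)=7, p(6)=11, p(7)=15, p(8)=22, p(9)=30, p(10)=42, p(11)=56, p(12)=77, p(13)=101, p(14)=135, p(15)=176, p(16)=231, p(17)=297, p(18)=385, p(19)=490, p(20)=627, p(21)=792, p(22)=1002, p(23)=1255, p(24)=1575, p(25)=1958, p(26)=2436, p(27)=3010, p(28)=3718, p(29)=4565, p(30)=5604, p(31)=6842, p(32)=8349, p(33)=10143, p(34)=12310, p(35)=14883, p(36)=17977, p(37)=21637, p(38)=26015, p(39)=31185, p(40)=37338, p(41)=44583, p(42)=53174, p(43)=63261, p(44)=75175, p(45)=89134, p(46)=105558, p(47)=124754, p(48)=147273, p(49)=173525, p(50)=204226, p(51)=239943, p(52)=281589, p(53)=329931, p(54)=386155, p(55)=451276, p(56)=526823, p(57)=614154, p(58)=715220, p(59)=831820, p(60)=966467, p(61)=1121505, p(62)=1300156, p(63)=1505499, p(64)=1741630, p(65)=2012558, p(66)=2323520, p(67)=2679689, p(68)=3087735, p(69)=3554345, p(70)=4087968, p(71)=4697205, p(72)=5392783, p(73)=6185689, p(74)=7089500, p(75)=8118264, p(76)=9289091, p(77)=10619863, p(78)=12132164, p(79)=13848650, p(80)=15796476, p(81)=18004327, p(82)=20506255, p(83)=23338469, p(84)=26543660, p(85)=30167357, p(86)=34262962, p(87)=38887673, p(88)=44108109, p(89)=49995925.
Final step: p(90) = p(89) + p(88) - p(85) - p(83) + p(78) + p(75) - p(68) - p(64) + p(55) + p(50) - p(39) - p(33) + p(20) + p(13)
= 49995925 + 44108109 - 30167357 - 23338469 + 12132164 + 8118264 - 3087735 - 1741630 + 451276 + 204226 - 31185 - 10143 + 627 + 101
= 56634173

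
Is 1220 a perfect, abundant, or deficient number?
abundant

Proper divisors of 1220: sum = 1 + 2 + 4 + 5 + 10 + 20 + 61 + 122 + 244 + 305 + 610 = 1384
Since 1384 > 1220, 1220 is abundant.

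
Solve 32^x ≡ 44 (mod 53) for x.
12

Baby-step giant-step with step n = ⌈√53⌉ = 8.
Baby steps 32^j mod 53 (j:value) for j=0..7: 0:1, 1:32, 2:17, 3:14, 4:24, 5:26, 6:37, 7:18.
Giant-step multiplier: 32^(-8) ≡ 32^(52-8) = 32^44 ≡ 15 (mod 53).
Giant steps γ_i = 44·15^i mod 53: γ_0=44, γ_1=24 (in table at j=4).
x = i·n + j = 1·8 + 4 = 12.
Check: 32^12 ≡ 44 (mod 53).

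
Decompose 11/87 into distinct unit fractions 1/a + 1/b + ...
1/8 + 1/696

Greedy algorithm:
11/87: ceiling(87/11) = 8, use 1/8
1/696: ceiling(696/1) = 696, use 1/696
Result: 11/87 = 1/8 + 1/696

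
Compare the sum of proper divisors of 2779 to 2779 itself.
deficient

Proper divisors of 2779: sum = 1 + 7 + 397 = 405
Since 405 < 2779, 2779 is deficient.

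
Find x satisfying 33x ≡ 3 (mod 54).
x ≡ 5 (mod 18)

gcd(33, 54) = 3, which divides 3, so solutions exist.
Divide through by 3: 11x ≡ 1 (mod 18).
Find 11^(-1) mod 18 by the extended Euclidean algorithm:
18 = 1 × 11 + 7  ⟹  7 = (1)·18 + (-1)·11
11 = 1 × 7 + 4  ⟹  4 = (-1)·18 + (2)·11
7 = 1 × 4 + 3  ⟹  3 = (2)·18 + (-3)·11
4 = 1 × 3 + 1  ⟹  1 = (-3)·18 + (5)·11
So (5)·11 ≡ 1 (mod 18), i.e. 11^(-1) ≡ 5 (mod 18).
x ≡ 5 × 1 = 5 ≡ 5 (mod 18).
Check: 33 × 5 = 165 ≡ 3 (mod 54).
x ≡ 5 (mod 18), giving 3 solutions mod 54.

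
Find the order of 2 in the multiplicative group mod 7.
3

7 is prime, so ord(2) divides φ(7) = 6.
Divisors of 6: 1, 2, 3, 6.
Repeated squaring: 2^1 ≡ 2, 2^2 ≡ 4, 2^4 ≡ 2 (mod 7).
Test 2^d mod 7 for each divisor d in increasing order:
2^1 ≡ 2
2^2 ≡ 4
2^3 = 2^2·2^1 ≡ 1  ← first divisor giving 1
The order is 3.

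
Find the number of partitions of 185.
1071823774337

p(n) counts ways to write n as a sum of positive integers (order ignored).
Euler's pentagonal recurrence: p(k) = p(k-1) + p(k-2) - p(k-5) - p(k-7) + p(k-12) + p(k-15) - ... (offsets j(3j∓1)/2, signs ++--, p(0)=1, p(<0)=0).
DP table for k = 0..184: p(0)=1, p(1)=1, p(2)=2, p(3)=3, p(4)=5, p(5)=7, p(6)=11, p(7)=15, p(8)=22, p(9)=30, p(10)=42, p(11)=56, p(12)=77, p(13)=101, p(14)=135, p(15)=176, p(16)=231, p(17)=297, p(18)=385, p(19)=490, p(20)=627, p(21)=792, p(22)=1002, p(23)=1255, p(24)=1575, p(25)=1958, p(26)=2436, p(27)=3010, p(28)=3718, p(29)=4565, p(30)=5604, p(31)=6842, p(32)=8349, p(33)=10143, p(34)=12310, p(35)=14883, p(36)=17977, p(37)=21637, p(38)=26015, p(39)=31185, p(40)=37338, p(41)=44583, p(42)=53174, p(43)=63261, p(44)=75175, p(45)=89134, p(46)=105558, p(47)=124754, p(48)=147273, p(49)=173525, p(50)=204226, p(51)=239943, p(52)=281589, p(53)=329931, p(54)=386155, p(55)=451276, p(56)=526823, p(57)=614154, p(58)=715220, p(59)=831820, p(60)=966467, p(61)=1121505, p(62)=1300156, p(63)=1505499, p(64)=1741630, p(65)=2012558, p(66)=2323520, p(67)=2679689, p(68)=3087735, p(69)=3554345, p(70)=4087968, p(71)=4697205, p(72)=5392783, p(73)=6185689, p(74)=7089500, p(75)=8118264, p(76)=9289091, p(77)=10619863, p(78)=12132164, p(79)=13848650, p(80)=15796476, p(81)=18004327, p(82)=20506255, p(83)=23338469, p(84)=26543660, p(85)=30167357, p(86)=34262962, p(87)=38887673, p(88)=44108109, p(89)=49995925, p(90)=56634173, p(91)=64112359, p(92)=72533807, p(93)=82010177, p(94)=92669720, p(95)=104651419, p(96)=118114304, p(97)=133230930, p(98)=150198136, p(99)=169229875, p(100)=190569292, p(101)=214481126, p(102)=241265379, p(103)=271248950, p(104)=304801365, p(105)=342325709, p(106)=384276336, p(107)=431149389, p(108)=483502844, p(109)=541946240, p(110)=607163746, p(111)=679903203, p(112)=761002156, p(113)=851376628, p(114)=952050665, p(115)=1064144451, p(116)=1188908248, p(117)=1327710076, p(118)=1482074143, p(119)=1653668665, p(120)=1844349560, p(121)=2056148051, p(122)=2291320912, p(123)=2552338241, p(124)=2841940500, p(125)=3163127352, p(126)=3519222692, p(127)=3913864295, p(128)=4351078600, p(129)=4835271870, p(130)=5371315400, p(131)=5964539504, p(132)=6620830889, p(133)=7346629512, p(134)=8149040695, p(135)=9035836076, p(136)=10015581680, p(137)=11097645016, p(138)=12292341831, p(139)=13610949895, p(140)=15065878135, p(141)=16670689208, p(142)=18440293320, p(143)=20390982757, p(144)=22540654445, p(145)=24908858009, p(146)=27517052599, p(147)=30388671978, p(148)=33549419497, p(149)=37027355200, p(150)=40853235313, p(151)=45060624582, p(152)=49686288421, p(153)=54770336324, p(154)=60356673280, p(155)=66493182097, p(156)=73232243759, p(157)=80630964769, p(158)=88751778802, p(159)=97662728555, p(160)=107438159466, p(161)=118159068427, p(162)=129913904637, p(163)=142798995930, p(164)=156919475295, p(165)=172389800255, p(166)=189334822579, p(167)=207890420102, p(168)=228204732751, p(169)=250438925115, p(170)=274768617130, p(171)=301384802048, p(172)=330495499613, p(173)=362326859895, p(174)=397125074750, p(175)=435157697830, p(176)=476715857290, p(177)=522115831195, p(178)=571701605655, p(179)=625846753120, p(180)=684957390936, p(181)=749474411781, p(182)=819876908323, p(183)=896684817527, p(184)=980462880430.
Final step: p(185) = p(184) + p(183) - p(180) - p(178) + p(173) + p(170) - p(163) - p(159) + p(150) + p(145) - p(134) - p(128) + p(115) + p(108) - p(93) - p(85) + p(68) + p(59) - p(40) - p(30) + p(9)
= 980462880430 + 896684817527 - 684957390936 - 571701605655 + 362326859895 + 274768617130 - 142798995930 - 97662728555 + 40853235313 + 24908858009 - 8149040695 - 4351078600 + 1064144451 + 483502844 - 82010177 - 30167357 + 3087735 + 831820 - 37338 - 5604 + 30
= 1071823774337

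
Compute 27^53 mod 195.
27

Repeated squaring. Binary of 53 = 110101.
27^1 ≡ 27 (mod 195); 27^2 ≡ 144 (mod 195); 27^4 ≡ 66 (mod 195); 27^8 ≡ 66 (mod 195); 27^16 ≡ 66 (mod 195); 27^32 ≡ 66 (mod 195)
27^53 = 27^1 × 27^4 × 27^16 × 27^32 ≡ 27 (mod 195)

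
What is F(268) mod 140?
11

Matrix identity: Q^n = [[F_(n+1), F_n], [F_n, F_(n-1)]] with Q = [[1,1],[1,0]].
n = 268 = 100001100₂. Square-and-multiply, entries mod 140:
Q^1 = [[1,1],[1,0]]
Q^2 = (Q^1)² = [[2,1],[1,1]]
Q^4 = (Q^2)² = [[5,3],[3,2]]
Q^8 = (Q^4)² = [[34,21],[21,13]]
Q^16 = (Q^8)² = [[57,7],[7,50]]
Q^33 = (Q^16)²·Q = [[127,78],[78,49]]
Q^67 = (Q^33)²·Q = [[101,93],[93,8]]
Q^134 = (Q^67)² = [[90,57],[57,33]]
Q^268 = (Q^134)² = [[9,11],[11,138]]
F_268 mod 140 = Q^268[0][1] = 11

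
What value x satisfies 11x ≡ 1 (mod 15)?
11

gcd(11, 15) = 1, so the inverse exists.
Extended Euclidean algorithm on (15, 11):
15 = 1 × 11 + 4  ⟹  4 = (1)·15 + (-1)·11
11 = 2 × 4 + 3  ⟹  3 = (-2)·15 + (3)·11
4 = 1 × 3 + 1  ⟹  1 = (3)·15 + (-4)·11
So (-4)·11 ≡ 1 (mod 15), i.e. 11^(-1) ≡ -4 ≡ 11 (mod 15).
Check: 11 × 11 = 121 ≡ 1 (mod 15)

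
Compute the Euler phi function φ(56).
24

56 = 2^3 × 7
φ(n) = n × ∏(1 - 1/p) for each prime p dividing n
φ(56) = 56 × (1 - 1/2) × (1 - 1/7) = 24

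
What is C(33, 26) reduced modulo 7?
4

Using Lucas' theorem:
Write n=33 and k=26 in base 7:
n in base 7: [4, 5]
k in base 7: [3, 5]
C(33,26) mod 7 = ∏ C(n_i, k_i) mod 7
Digit binomials (mod 7): C(4,3) = 4; C(5,5) = 1
Product: 4 × 1 = 4 ≡ 4 (mod 7)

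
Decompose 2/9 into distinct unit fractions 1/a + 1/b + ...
1/5 + 1/45

Greedy algorithm:
2/9: ceiling(9/2) = 5, use 1/5
1/45: ceiling(45/1) = 45, use 1/45
Result: 2/9 = 1/5 + 1/45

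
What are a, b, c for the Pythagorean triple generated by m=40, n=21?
(1159, 1680, 2041)

Euclid's formula: a = m² - n², b = 2mn, c = m² + n²
m = 40, n = 21
a = 40² - 21² = 1600 - 441 = 1159
b = 2 × 40 × 21 = 1680
c = 40² + 21² = 1600 + 441 = 2041
Verification: 1159² + 1680² = 1343281 + 2822400 = 4165681 = 2041² ✓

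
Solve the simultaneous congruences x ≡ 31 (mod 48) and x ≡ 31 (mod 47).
31

Using Chinese Remainder Theorem:
M = 48 × 47 = 2256
M1 = 47, M2 = 48
y1 = 47^(-1) mod 48 = 47
y2 = 48^(-1) mod 47 = 1
x = (31×47×47 + 31×48×1) mod 2256 = 31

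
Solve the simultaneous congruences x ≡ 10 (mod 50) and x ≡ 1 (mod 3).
10

Using Chinese Remainder Theorem:
M = 50 × 3 = 150
M1 = 3, M2 = 50
y1 = 3^(-1) mod 50 = 17
y2 = 50^(-1) mod 3 = 2
x = (10×3×17 + 1×50×2) mod 150 = 10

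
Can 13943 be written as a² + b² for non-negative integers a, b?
Not possible

Factorization: 13943 = 73 × 191
By Fermat: n is sum of two squares iff every prime p ≡ 3 (mod 4) appears to even power.
Prime(s) ≡ 3 (mod 4) with odd exponent: [(191, 1)]
Therefore 13943 cannot be expressed as a² + b².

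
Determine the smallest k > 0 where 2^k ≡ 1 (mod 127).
7

127 is prime, so ord(2) divides φ(127) = 126.
Divisors of 126: 1, 2, 3, 6, 7, 9, 14, 18, 21, 42, 63, 126.
Repeated squaring: 2^1 ≡ 2, 2^2 ≡ 4, 2^4 ≡ 16, 2^8 ≡ 2, 2^16 ≡ 4, 2^32 ≡ 16, 2^64 ≡ 2 (mod 127).
Test 2^d mod 127 for each divisor d in increasing order:
2^1 ≡ 2
2^2 ≡ 4
2^3 = 2^2·2^1 ≡ 8
2^6 = 2^4·2^2 ≡ 64
2^7 = 2^4·2^2·2^1 ≡ 1  ← first divisor giving 1
The order is 7.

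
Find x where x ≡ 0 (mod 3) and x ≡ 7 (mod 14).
21

Using Chinese Remainder Theorem:
M = 3 × 14 = 42
M1 = 14, M2 = 3
y1 = 14^(-1) mod 3 = 2
y2 = 3^(-1) mod 14 = 5
x = (0×14×2 + 7×3×5) mod 42 = 21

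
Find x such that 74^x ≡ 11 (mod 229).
30

Baby-step giant-step with step n = ⌈√229⌉ = 16.
Baby steps 74^j mod 229 (j:value) for j=0..15: 0:1, 1:74, 2:209, 3:123, 4:171, 5:59, 6:15, 7:194, 8:158, 9:13, 10:46, 11:198, 12:225, 13:162, 14:80, 15:195.
Giant-step multiplier: 74^(-16) ≡ 74^(228-16) = 74^212 ≡ 153 (mod 229).
Giant steps γ_i = 11·153^i mod 229: γ_0=11, γ_1=80 (in table at j=14).
x = i·n + j = 1·16 + 14 = 30.
Check: 74^30 ≡ 11 (mod 229).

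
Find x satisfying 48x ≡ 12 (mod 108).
x ≡ 7 (mod 9)

gcd(48, 108) = 12, which divides 12, so solutions exist.
Divide through by 12: 4x ≡ 1 (mod 9).
Find 4^(-1) mod 9 by the extended Euclidean algorithm:
9 = 2 × 4 + 1  ⟹  1 = (1)·9 + (-2)·4
So (-2)·4 ≡ 1 (mod 9), i.e. 4^(-1) ≡ -2 ≡ 7 (mod 9).
x ≡ 7 × 1 = 7 ≡ 7 (mod 9).
Check: 48 × 7 = 336 ≡ 12 (mod 108).
x ≡ 7 (mod 9), giving 12 solutions mod 108.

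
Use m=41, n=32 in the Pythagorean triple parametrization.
(657, 2624, 2705)

Euclid's formula: a = m² - n², b = 2mn, c = m² + n²
m = 41, n = 32
a = 41² - 32² = 1681 - 1024 = 657
b = 2 × 41 × 32 = 2624
c = 41² + 32² = 1681 + 1024 = 2705
Verification: 657² + 2624² = 431649 + 6885376 = 7317025 = 2705² ✓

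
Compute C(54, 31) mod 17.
0

Using Lucas' theorem:
Write n=54 and k=31 in base 17:
n in base 17: [3, 3]
k in base 17: [1, 14]
C(54,31) mod 17 = ∏ C(n_i, k_i) mod 17
Digit binomials (mod 17): C(3,1) = 3; C(3,14) = 0 (k_i > n_i)
Product: 3 × 0 = 0 ≡ 0 (mod 17)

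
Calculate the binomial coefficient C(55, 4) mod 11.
0

Using Lucas' theorem:
Write n=55 and k=4 in base 11:
n in base 11: [5, 0]
k in base 11: [0, 4]
C(55,4) mod 11 = ∏ C(n_i, k_i) mod 11
Digit binomials (mod 11): C(5,0) = 1; C(0,4) = 0 (k_i > n_i)
Product: 1 × 0 = 0 ≡ 0 (mod 11)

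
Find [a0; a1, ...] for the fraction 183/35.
[5; 4, 2, 1, 2]

Euclidean algorithm steps:
183 = 5 × 35 + 8
35 = 4 × 8 + 3
8 = 2 × 3 + 2
3 = 1 × 2 + 1
2 = 2 × 1 + 0
Continued fraction: [5; 4, 2, 1, 2]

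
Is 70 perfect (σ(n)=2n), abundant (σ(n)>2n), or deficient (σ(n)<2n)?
abundant

Proper divisors of 70: sum = 1 + 2 + 5 + 7 + 10 + 14 + 35 = 74
Since 74 > 70, 70 is abundant.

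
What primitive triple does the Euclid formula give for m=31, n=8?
(897, 496, 1025)

Euclid's formula: a = m² - n², b = 2mn, c = m² + n²
m = 31, n = 8
a = 31² - 8² = 961 - 64 = 897
b = 2 × 31 × 8 = 496
c = 31² + 8² = 961 + 64 = 1025
Verification: 897² + 496² = 804609 + 246016 = 1050625 = 1025² ✓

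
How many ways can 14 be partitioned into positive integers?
135

p(n) counts ways to write n as a sum of positive integers (order ignored).
Euler's pentagonal recurrence: p(k) = p(k-1) + p(k-2) - p(k-5) - p(k-7) + p(k-12) + p(k-15) - ... (offsets j(3j∓1)/2, signs ++--, p(0)=1, p(<0)=0).
DP table for k = 0..13: p(0)=1, p(1)=1, p(2)=2, p(3)=3, p(4)=5, p(5)=7, p(6)=11, p(7)=15, p(8)=22, p(9)=30, p(10)=42, p(11)=56, p(12)=77, p(13)=101.
Final step: p(14) = p(13) + p(12) - p(9) - p(7) + p(2)
= 101 + 77 - 30 - 15 + 2
= 135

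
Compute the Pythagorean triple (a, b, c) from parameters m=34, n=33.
(67, 2244, 2245)

Euclid's formula: a = m² - n², b = 2mn, c = m² + n²
m = 34, n = 33
a = 34² - 33² = 1156 - 1089 = 67
b = 2 × 34 × 33 = 2244
c = 34² + 33² = 1156 + 1089 = 2245
Verification: 67² + 2244² = 4489 + 5035536 = 5040025 = 2245² ✓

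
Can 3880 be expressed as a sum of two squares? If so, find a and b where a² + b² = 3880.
6² + 62² (a=6, b=62)

Factorization: 3880 = 2^3 × 5 × 97
By Fermat: n is sum of two squares iff every prime p ≡ 3 (mod 4) appears to even power.
All primes ≡ 3 (mod 4) appear to even power.
Search a = 0, 1, 2, … for 3880 - a² a perfect square: first hit at a = 6: 3880 - 36 = 3844 = 62².
3880 = 6² + 62² = 36 + 3844 ✓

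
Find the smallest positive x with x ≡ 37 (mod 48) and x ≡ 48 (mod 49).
1861

Using Chinese Remainder Theorem:
M = 48 × 49 = 2352
M1 = 49, M2 = 48
y1 = 49^(-1) mod 48 = 1
y2 = 48^(-1) mod 49 = 48
x = (37×49×1 + 48×48×48) mod 2352 = 1861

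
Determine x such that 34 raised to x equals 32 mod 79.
32

Baby-step giant-step with step n = ⌈√79⌉ = 9.
Baby steps 34^j mod 79 (j:value) for j=0..8: 0:1, 1:34, 2:50, 3:41, 4:51, 5:75, 6:22, 7:37, 8:73.
Giant-step multiplier: 34^(-9) ≡ 34^(78-9) = 34^69 ≡ 12 (mod 79).
Giant steps γ_i = 32·12^i mod 79: γ_0=32, γ_1=68, γ_2=26, γ_3=75 (in table at j=5).
x = i·n + j = 3·9 + 5 = 32.
Check: 34^32 ≡ 32 (mod 79).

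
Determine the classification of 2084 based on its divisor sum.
deficient

Proper divisors of 2084: sum = 1 + 2 + 4 + 521 + 1042 = 1570
Since 1570 < 2084, 2084 is deficient.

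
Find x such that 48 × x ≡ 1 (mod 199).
170

gcd(48, 199) = 1, so the inverse exists.
Extended Euclidean algorithm on (199, 48):
199 = 4 × 48 + 7  ⟹  7 = (1)·199 + (-4)·48
48 = 6 × 7 + 6  ⟹  6 = (-6)·199 + (25)·48
7 = 1 × 6 + 1  ⟹  1 = (7)·199 + (-29)·48
So (-29)·48 ≡ 1 (mod 199), i.e. 48^(-1) ≡ -29 ≡ 170 (mod 199).
Check: 48 × 170 = 8160 ≡ 1 (mod 199)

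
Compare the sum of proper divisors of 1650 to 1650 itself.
abundant

Proper divisors of 1650: sum = 1 + 2 + 3 + 5 + 6 + 10 + 11 + 15 + ... + 275 + 330 + 550 + 825 (23 divisors) = 2814
Since 2814 > 1650, 1650 is abundant.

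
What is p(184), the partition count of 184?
980462880430

p(n) counts ways to write n as a sum of positive integers (order ignored).
Euler's pentagonal recurrence: p(k) = p(k-1) + p(k-2) - p(k-5) - p(k-7) + p(k-12) + p(k-15) - ... (offsets j(3j∓1)/2, signs ++--, p(0)=1, p(<0)=0).
DP table for k = 0..183: p(0)=1, p(1)=1, p(2)=2, p(3)=3, p(4)=5, p(5)=7, p(6)=11, p(7)=15, p(8)=22, p(9)=30, p(10)=42, p(11)=56, p(12)=77, p(13)=101, p(14)=135, p(15)=176, p(16)=231, p(17)=297, p(18)=385, p(19)=490, p(20)=627, p(21)=792, p(22)=1002, p(23)=1255, p(24)=1575, p(25)=1958, p(26)=2436, p(27)=3010, p(28)=3718, p(29)=4565, p(30)=5604, p(31)=6842, p(32)=8349, p(33)=10143, p(34)=12310, p(35)=14883, p(36)=17977, p(37)=21637, p(38)=26015, p(39)=31185, p(40)=37338, p(41)=44583, p(42)=53174, p(43)=63261, p(44)=75175, p(45)=89134, p(46)=105558, p(47)=124754, p(48)=147273, p(49)=173525, p(50)=204226, p(51)=239943, p(52)=281589, p(53)=329931, p(54)=386155, p(55)=451276, p(56)=526823, p(57)=614154, p(58)=715220, p(59)=831820, p(60)=966467, p(61)=1121505, p(62)=1300156, p(63)=1505499, p(64)=1741630, p(65)=2012558, p(66)=2323520, p(67)=2679689, p(68)=3087735, p(69)=3554345, p(70)=4087968, p(71)=4697205, p(72)=5392783, p(73)=6185689, p(74)=7089500, p(75)=8118264, p(76)=9289091, p(77)=10619863, p(78)=12132164, p(79)=13848650, p(80)=15796476, p(81)=18004327, p(82)=20506255, p(83)=23338469, p(84)=26543660, p(85)=30167357, p(86)=34262962, p(87)=38887673, p(88)=44108109, p(89)=49995925, p(90)=56634173, p(91)=64112359, p(92)=72533807, p(93)=82010177, p(94)=92669720, p(95)=104651419, p(96)=118114304, p(97)=133230930, p(98)=150198136, p(99)=169229875, p(100)=190569292, p(101)=214481126, p(102)=241265379, p(103)=271248950, p(104)=304801365, p(105)=342325709, p(106)=384276336, p(107)=431149389, p(108)=483502844, p(109)=541946240, p(110)=607163746, p(111)=679903203, p(112)=761002156, p(113)=851376628, p(114)=952050665, p(115)=1064144451, p(116)=1188908248, p(117)=1327710076, p(118)=1482074143, p(119)=1653668665, p(120)=1844349560, p(121)=2056148051, p(122)=2291320912, p(123)=2552338241, p(124)=2841940500, p(125)=3163127352, p(126)=3519222692, p(127)=3913864295, p(128)=4351078600, p(129)=4835271870, p(130)=5371315400, p(131)=5964539504, p(132)=6620830889, p(133)=7346629512, p(134)=8149040695, p(135)=9035836076, p(136)=10015581680, p(137)=11097645016, p(138)=12292341831, p(139)=13610949895, p(140)=15065878135, p(141)=16670689208, p(142)=18440293320, p(143)=20390982757, p(144)=22540654445, p(145)=24908858009, p(146)=27517052599, p(147)=30388671978, p(148)=33549419497, p(149)=37027355200, p(150)=40853235313, p(151)=45060624582, p(152)=49686288421, p(153)=54770336324, p(154)=60356673280, p(155)=66493182097, p(156)=73232243759, p(157)=80630964769, p(158)=88751778802, p(159)=97662728555, p(160)=107438159466, p(161)=118159068427, p(162)=129913904637, p(163)=142798995930, p(164)=156919475295, p(165)=172389800255, p(166)=189334822579, p(167)=207890420102, p(168)=228204732751, p(169)=250438925115, p(170)=274768617130, p(171)=301384802048, p(172)=330495499613, p(173)=362326859895, p(174)=397125074750, p(175)=435157697830, p(176)=476715857290, p(177)=522115831195, p(178)=571701605655, p(179)=625846753120, p(180)=684957390936, p(181)=749474411781, p(182)=819876908323, p(183)=896684817527.
Final step: p(184) = p(183) + p(182) - p(179) - p(177) + p(172) + p(169) - p(162) - p(158) + p(149) + p(144) - p(133) - p(127) + p(114) + p(107) - p(92) - p(84) + p(67) + p(58) - p(39) - p(29) + p(8)
= 896684817527 + 819876908323 - 625846753120 - 522115831195 + 330495499613 + 250438925115 - 129913904637 - 88751778802 + 37027355200 + 22540654445 - 7346629512 - 3913864295 + 952050665 + 431149389 - 72533807 - 26543660 + 2679689 + 715220 - 31185 - 4565 + 22
= 980462880430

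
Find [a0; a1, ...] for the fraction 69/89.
[0; 1, 3, 2, 4, 2]

Euclidean algorithm steps:
69 = 0 × 89 + 69
89 = 1 × 69 + 20
69 = 3 × 20 + 9
20 = 2 × 9 + 2
9 = 4 × 2 + 1
2 = 2 × 1 + 0
Continued fraction: [0; 1, 3, 2, 4, 2]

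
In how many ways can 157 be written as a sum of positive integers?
80630964769

p(n) counts ways to write n as a sum of positive integers (order ignored).
Euler's pentagonal recurrence: p(k) = p(k-1) + p(k-2) - p(k-5) - p(k-7) + p(k-12) + p(k-15) - ... (offsets j(3j∓1)/2, signs ++--, p(0)=1, p(<0)=0).
DP table for k = 0..156: p(0)=1, p(1)=1, p(2)=2, p(3)=3, p(4)=5, p(5)=7, p(6)=11, p(7)=15, p(8)=22, p(9)=30, p(10)=42, p(11)=56, p(12)=77, p(13)=101, p(14)=135, p(15)=176, p(16)=231, p(17)=297, p(18)=385, p(19)=490, p(20)=627, p(21)=792, p(22)=1002, p(23)=1255, p(24)=1575, p(25)=1958, p(26)=2436, p(27)=3010, p(28)=3718, p(29)=4565, p(30)=5604, p(31)=6842, p(32)=8349, p(33)=10143, p(34)=12310, p(35)=14883, p(36)=17977, p(37)=21637, p(38)=26015, p(39)=31185, p(40)=37338, p(41)=44583, p(42)=53174, p(43)=63261, p(44)=75175, p(45)=89134, p(46)=105558, p(47)=124754, p(48)=147273, p(49)=173525, p(50)=204226, p(51)=239943, p(52)=281589, p(53)=329931, p(54)=386155, p(55)=451276, p(56)=526823, p(57)=614154, p(58)=715220, p(59)=831820, p(60)=966467, p(61)=1121505, p(62)=1300156, p(63)=1505499, p(64)=1741630, p(65)=2012558, p(66)=2323520, p(67)=2679689, p(68)=3087735, p(69)=3554345, p(70)=4087968, p(71)=4697205, p(72)=5392783, p(73)=6185689, p(74)=7089500, p(75)=8118264, p(76)=9289091, p(77)=10619863, p(78)=12132164, p(79)=13848650, p(80)=15796476, p(81)=18004327, p(82)=20506255, p(83)=23338469, p(84)=26543660, p(85)=30167357, p(86)=34262962, p(87)=38887673, p(88)=44108109, p(89)=49995925, p(90)=56634173, p(91)=64112359, p(92)=72533807, p(93)=82010177, p(94)=92669720, p(95)=104651419, p(96)=118114304, p(97)=133230930, p(98)=150198136, p(99)=169229875, p(100)=190569292, p(101)=214481126, p(102)=241265379, p(103)=271248950, p(104)=304801365, p(105)=342325709, p(106)=384276336, p(107)=431149389, p(108)=483502844, p(109)=541946240, p(110)=607163746, p(111)=679903203, p(112)=761002156, p(113)=851376628, p(114)=952050665, p(115)=1064144451, p(116)=1188908248, p(117)=1327710076, p(118)=1482074143, p(119)=1653668665, p(120)=1844349560, p(121)=2056148051, p(122)=2291320912, p(123)=2552338241, p(124)=2841940500, p(125)=3163127352, p(126)=3519222692, p(127)=3913864295, p(128)=4351078600, p(129)=4835271870, p(130)=5371315400, p(131)=5964539504, p(132)=6620830889, p(133)=7346629512, p(134)=8149040695, p(135)=9035836076, p(136)=10015581680, p(137)=11097645016, p(138)=12292341831, p(139)=13610949895, p(140)=15065878135, p(141)=16670689208, p(142)=18440293320, p(143)=20390982757, p(144)=22540654445, p(145)=24908858009, p(146)=27517052599, p(147)=30388671978, p(148)=33549419497, p(149)=37027355200, p(150)=40853235313, p(151)=45060624582, p(152)=49686288421, p(153)=54770336324, p(154)=60356673280, p(155)=66493182097, p(156)=73232243759.
Final step: p(157) = p(156) + p(155) - p(152) - p(150) + p(145) + p(142) - p(135) - p(131) + p(122) + p(117) - p(106) - p(100) + p(87) + p(80) - p(65) - p(57) + p(40) + p(31) - p(12) - p(2)
= 73232243759 + 66493182097 - 49686288421 - 40853235313 + 24908858009 + 18440293320 - 9035836076 - 5964539504 + 2291320912 + 1327710076 - 384276336 - 190569292 + 38887673 + 15796476 - 2012558 - 614154 + 37338 + 6842 - 77 - 2
= 80630964769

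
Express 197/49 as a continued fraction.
[4; 49]

Euclidean algorithm steps:
197 = 4 × 49 + 1
49 = 49 × 1 + 0
Continued fraction: [4; 49]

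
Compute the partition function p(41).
44583

p(n) counts ways to write n as a sum of positive integers (order ignored).
Euler's pentagonal recurrence: p(k) = p(k-1) + p(k-2) - p(k-5) - p(k-7) + p(k-12) + p(k-15) - ... (offsets j(3j∓1)/2, signs ++--, p(0)=1, p(<0)=0).
DP table for k = 0..40: p(0)=1, p(1)=1, p(2)=2, p(3)=3, p(4)=5, p(5)=7, p(6)=11, p(7)=15, p(8)=22, p(9)=30, p(10)=42, p(11)=56, p(12)=77, p(13)=101, p(14)=135, p(15)=176, p(16)=231, p(17)=297, p(18)=385, p(19)=490, p(20)=627, p(21)=792, p(22)=1002, p(23)=1255, p(24)=1575, p(25)=1958, p(26)=2436, p(27)=3010, p(28)=3718, p(29)=4565, p(30)=5604, p(31)=6842, p(32)=8349, p(33)=10143, p(34)=12310, p(35)=14883, p(36)=17977, p(37)=21637, p(38)=26015, p(39)=31185, p(40)=37338.
Final step: p(41) = p(40) + p(39) - p(36) - p(34) + p(29) + p(26) - p(19) - p(15) + p(6) + p(1)
= 37338 + 31185 - 17977 - 12310 + 4565 + 2436 - 490 - 176 + 11 + 1
= 44583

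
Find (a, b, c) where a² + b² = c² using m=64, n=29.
(3255, 3712, 4937)

Euclid's formula: a = m² - n², b = 2mn, c = m² + n²
m = 64, n = 29
a = 64² - 29² = 4096 - 841 = 3255
b = 2 × 64 × 29 = 3712
c = 64² + 29² = 4096 + 841 = 4937
Verification: 3255² + 3712² = 10595025 + 13778944 = 24373969 = 4937² ✓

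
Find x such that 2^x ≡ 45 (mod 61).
34

Baby-step giant-step with step n = ⌈√61⌉ = 8.
Baby steps 2^j mod 61 (j:value) for j=0..7: 0:1, 1:2, 2:4, 3:8, 4:16, 5:32, 6:3, 7:6.
Giant-step multiplier: 2^(-8) ≡ 2^(60-8) = 2^52 ≡ 56 (mod 61).
Giant steps γ_i = 45·56^i mod 61: γ_0=45, γ_1=19, γ_2=27, γ_3=48, γ_4=4 (in table at j=2).
x = i·n + j = 4·8 + 2 = 34.
Check: 2^34 ≡ 45 (mod 61).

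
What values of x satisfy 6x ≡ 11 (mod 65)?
x ≡ 56 (mod 65)

gcd(6, 65) = 1, which divides 11, so solutions exist.
Find 6^(-1) mod 65 by the extended Euclidean algorithm:
65 = 10 × 6 + 5  ⟹  5 = (1)·65 + (-10)·6
6 = 1 × 5 + 1  ⟹  1 = (-1)·65 + (11)·6
So (11)·6 ≡ 1 (mod 65), i.e. 6^(-1) ≡ 11 (mod 65).
x ≡ 11 × 11 = 121 ≡ 56 (mod 65).
Check: 6 × 56 = 336 ≡ 11 (mod 65).
Unique solution: x ≡ 56 (mod 65)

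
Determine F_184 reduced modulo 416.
363

Matrix identity: Q^n = [[F_(n+1), F_n], [F_n, F_(n-1)]] with Q = [[1,1],[1,0]].
n = 184 = 10111000₂. Square-and-multiply, entries mod 416:
Q^1 = [[1,1],[1,0]]
Q^2 = (Q^1)² = [[2,1],[1,1]]
Q^5 = (Q^2)²·Q = [[8,5],[5,3]]
Q^11 = (Q^5)²·Q = [[144,89],[89,55]]
Q^23 = (Q^11)²·Q = [[192,369],[369,239]]
Q^46 = (Q^23)² = [[385,127],[127,258]]
Q^92 = (Q^46)² = [[34,125],[125,325]]
Q^184 = (Q^92)² = [[141,363],[363,194]]
F_184 mod 416 = Q^184[0][1] = 363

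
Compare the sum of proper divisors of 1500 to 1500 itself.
abundant

Proper divisors of 1500: sum = 1 + 2 + 3 + 4 + 5 + 6 + 10 + 12 + ... + 300 + 375 + 500 + 750 (23 divisors) = 2868
Since 2868 > 1500, 1500 is abundant.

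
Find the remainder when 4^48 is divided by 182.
92

Repeated squaring. Binary of 48 = 110000.
4^1 ≡ 4 (mod 182); 4^2 ≡ 16 (mod 182); 4^4 ≡ 74 (mod 182); 4^8 ≡ 16 (mod 182); 4^16 ≡ 74 (mod 182); 4^32 ≡ 16 (mod 182)
4^48 = 4^16 × 4^32 ≡ 92 (mod 182)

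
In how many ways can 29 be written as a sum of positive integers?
4565

p(n) counts ways to write n as a sum of positive integers (order ignored).
Euler's pentagonal recurrence: p(k) = p(k-1) + p(k-2) - p(k-5) - p(k-7) + p(k-12) + p(k-15) - ... (offsets j(3j∓1)/2, signs ++--, p(0)=1, p(<0)=0).
DP table for k = 0..28: p(0)=1, p(1)=1, p(2)=2, p(3)=3, p(4)=5, p(5)=7, p(6)=11, p(7)=15, p(8)=22, p(9)=30, p(10)=42, p(11)=56, p(12)=77, p(13)=101, p(14)=135, p(15)=176, p(16)=231, p(17)=297, p(18)=385, p(19)=490, p(20)=627, p(21)=792, p(22)=1002, p(23)=1255, p(24)=1575, p(25)=1958, p(26)=2436, p(27)=3010, p(28)=3718.
Final step: p(29) = p(28) + p(27) - p(24) - p(22) + p(17) + p(14) - p(7) - p(3)
= 3718 + 3010 - 1575 - 1002 + 297 + 135 - 15 - 3
= 4565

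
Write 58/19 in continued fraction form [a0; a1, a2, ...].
[3; 19]

Euclidean algorithm steps:
58 = 3 × 19 + 1
19 = 19 × 1 + 0
Continued fraction: [3; 19]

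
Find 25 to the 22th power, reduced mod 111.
16

Repeated squaring. Binary of 22 = 10110.
25^1 ≡ 25 (mod 111); 25^2 ≡ 70 (mod 111); 25^4 ≡ 16 (mod 111); 25^8 ≡ 34 (mod 111); 25^16 ≡ 46 (mod 111)
25^22 = 25^2 × 25^4 × 25^16 ≡ 16 (mod 111)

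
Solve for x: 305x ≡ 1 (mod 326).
31

gcd(305, 326) = 1, so the inverse exists.
Extended Euclidean algorithm on (326, 305):
326 = 1 × 305 + 21  ⟹  21 = (1)·326 + (-1)·305
305 = 14 × 21 + 11  ⟹  11 = (-14)·326 + (15)·305
21 = 1 × 11 + 10  ⟹  10 = (15)·326 + (-16)·305
11 = 1 × 10 + 1  ⟹  1 = (-29)·326 + (31)·305
So (31)·305 ≡ 1 (mod 326), i.e. 305^(-1) ≡ 31 (mod 326).
Check: 305 × 31 = 9455 ≡ 1 (mod 326)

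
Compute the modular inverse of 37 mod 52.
45

gcd(37, 52) = 1, so the inverse exists.
Extended Euclidean algorithm on (52, 37):
52 = 1 × 37 + 15  ⟹  15 = (1)·52 + (-1)·37
37 = 2 × 15 + 7  ⟹  7 = (-2)·52 + (3)·37
15 = 2 × 7 + 1  ⟹  1 = (5)·52 + (-7)·37
So (-7)·37 ≡ 1 (mod 52), i.e. 37^(-1) ≡ -7 ≡ 45 (mod 52).
Check: 37 × 45 = 1665 ≡ 1 (mod 52)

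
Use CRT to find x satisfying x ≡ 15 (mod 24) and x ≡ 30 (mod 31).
495

Using Chinese Remainder Theorem:
M = 24 × 31 = 744
M1 = 31, M2 = 24
y1 = 31^(-1) mod 24 = 7
y2 = 24^(-1) mod 31 = 22
x = (15×31×7 + 30×24×22) mod 744 = 495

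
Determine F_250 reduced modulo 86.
53

Matrix identity: Q^n = [[F_(n+1), F_n], [F_n, F_(n-1)]] with Q = [[1,1],[1,0]].
n = 250 = 11111010₂. Square-and-multiply, entries mod 86:
Q^1 = [[1,1],[1,0]]
Q^3 = (Q^1)²·Q = [[3,2],[2,1]]
Q^7 = (Q^3)²·Q = [[21,13],[13,8]]
Q^15 = (Q^7)²·Q = [[41,8],[8,33]]
Q^31 = (Q^15)²·Q = [[15,25],[25,76]]
Q^62 = (Q^31)² = [[76,39],[39,37]]
Q^125 = (Q^62)²·Q = [[8,73],[73,21]]
Q^250 = (Q^125)² = [[61,53],[53,8]]
F_250 mod 86 = Q^250[0][1] = 53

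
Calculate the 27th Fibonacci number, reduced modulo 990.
398

Matrix identity: Q^n = [[F_(n+1), F_n], [F_n, F_(n-1)]] with Q = [[1,1],[1,0]].
n = 27 = 11011₂. Square-and-multiply, entries mod 990:
Q^1 = [[1,1],[1,0]]
Q^3 = (Q^1)²·Q = [[3,2],[2,1]]
Q^6 = (Q^3)² = [[13,8],[8,5]]
Q^13 = (Q^6)²·Q = [[377,233],[233,144]]
Q^27 = (Q^13)²·Q = [[21,398],[398,613]]
F_27 mod 990 = Q^27[0][1] = 398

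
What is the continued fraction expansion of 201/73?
[2; 1, 3, 18]

Euclidean algorithm steps:
201 = 2 × 73 + 55
73 = 1 × 55 + 18
55 = 3 × 18 + 1
18 = 18 × 1 + 0
Continued fraction: [2; 1, 3, 18]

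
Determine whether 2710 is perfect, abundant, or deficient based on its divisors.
deficient

Proper divisors of 2710: sum = 1 + 2 + 5 + 10 + 271 + 542 + 1355 = 2186
Since 2186 < 2710, 2710 is deficient.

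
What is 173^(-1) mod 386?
357

gcd(173, 386) = 1, so the inverse exists.
Extended Euclidean algorithm on (386, 173):
386 = 2 × 173 + 40  ⟹  40 = (1)·386 + (-2)·173
173 = 4 × 40 + 13  ⟹  13 = (-4)·386 + (9)·173
40 = 3 × 13 + 1  ⟹  1 = (13)·386 + (-29)·173
So (-29)·173 ≡ 1 (mod 386), i.e. 173^(-1) ≡ -29 ≡ 357 (mod 386).
Check: 173 × 357 = 61761 ≡ 1 (mod 386)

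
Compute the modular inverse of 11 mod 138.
113

gcd(11, 138) = 1, so the inverse exists.
Extended Euclidean algorithm on (138, 11):
138 = 12 × 11 + 6  ⟹  6 = (1)·138 + (-12)·11
11 = 1 × 6 + 5  ⟹  5 = (-1)·138 + (13)·11
6 = 1 × 5 + 1  ⟹  1 = (2)·138 + (-25)·11
So (-25)·11 ≡ 1 (mod 138), i.e. 11^(-1) ≡ -25 ≡ 113 (mod 138).
Check: 11 × 113 = 1243 ≡ 1 (mod 138)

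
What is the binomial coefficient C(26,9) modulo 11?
0

Using Lucas' theorem:
Write n=26 and k=9 in base 11:
n in base 11: [2, 4]
k in base 11: [0, 9]
C(26,9) mod 11 = ∏ C(n_i, k_i) mod 11
Digit binomials (mod 11): C(2,0) = 1; C(4,9) = 0 (k_i > n_i)
Product: 1 × 0 = 0 ≡ 0 (mod 11)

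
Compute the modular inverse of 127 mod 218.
103

gcd(127, 218) = 1, so the inverse exists.
Extended Euclidean algorithm on (218, 127):
218 = 1 × 127 + 91  ⟹  91 = (1)·218 + (-1)·127
127 = 1 × 91 + 36  ⟹  36 = (-1)·218 + (2)·127
91 = 2 × 36 + 19  ⟹  19 = (3)·218 + (-5)·127
36 = 1 × 19 + 17  ⟹  17 = (-4)·218 + (7)·127
19 = 1 × 17 + 2  ⟹  2 = (7)·218 + (-12)·127
17 = 8 × 2 + 1  ⟹  1 = (-60)·218 + (103)·127
So (103)·127 ≡ 1 (mod 218), i.e. 127^(-1) ≡ 103 (mod 218).
Check: 127 × 103 = 13081 ≡ 1 (mod 218)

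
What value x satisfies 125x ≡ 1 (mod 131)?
109

gcd(125, 131) = 1, so the inverse exists.
Extended Euclidean algorithm on (131, 125):
131 = 1 × 125 + 6  ⟹  6 = (1)·131 + (-1)·125
125 = 20 × 6 + 5  ⟹  5 = (-20)·131 + (21)·125
6 = 1 × 5 + 1  ⟹  1 = (21)·131 + (-22)·125
So (-22)·125 ≡ 1 (mod 131), i.e. 125^(-1) ≡ -22 ≡ 109 (mod 131).
Check: 125 × 109 = 13625 ≡ 1 (mod 131)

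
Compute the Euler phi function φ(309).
204

309 = 3 × 103
φ(n) = n × ∏(1 - 1/p) for each prime p dividing n
φ(309) = 309 × (1 - 1/3) × (1 - 1/103) = 204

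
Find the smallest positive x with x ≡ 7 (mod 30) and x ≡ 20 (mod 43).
1267

Using Chinese Remainder Theorem:
M = 30 × 43 = 1290
M1 = 43, M2 = 30
y1 = 43^(-1) mod 30 = 7
y2 = 30^(-1) mod 43 = 33
x = (7×43×7 + 20×30×33) mod 1290 = 1267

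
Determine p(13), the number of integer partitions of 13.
101

p(n) counts ways to write n as a sum of positive integers (order ignored).
Euler's pentagonal recurrence: p(k) = p(k-1) + p(k-2) - p(k-5) - p(k-7) + p(k-12) + p(k-15) - ... (offsets j(3j∓1)/2, signs ++--, p(0)=1, p(<0)=0).
DP table for k = 0..12: p(0)=1, p(1)=1, p(2)=2, p(3)=3, p(4)=5, p(5)=7, p(6)=11, p(7)=15, p(8)=22, p(9)=30, p(10)=42, p(11)=56, p(12)=77.
Final step: p(13) = p(12) + p(11) - p(8) - p(6) + p(1)
= 77 + 56 - 22 - 11 + 1
= 101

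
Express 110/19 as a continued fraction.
[5; 1, 3, 1, 3]

Euclidean algorithm steps:
110 = 5 × 19 + 15
19 = 1 × 15 + 4
15 = 3 × 4 + 3
4 = 1 × 3 + 1
3 = 3 × 1 + 0
Continued fraction: [5; 1, 3, 1, 3]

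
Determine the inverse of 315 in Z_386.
299

gcd(315, 386) = 1, so the inverse exists.
Extended Euclidean algorithm on (386, 315):
386 = 1 × 315 + 71  ⟹  71 = (1)·386 + (-1)·315
315 = 4 × 71 + 31  ⟹  31 = (-4)·386 + (5)·315
71 = 2 × 31 + 9  ⟹  9 = (9)·386 + (-11)·315
31 = 3 × 9 + 4  ⟹  4 = (-31)·386 + (38)·315
9 = 2 × 4 + 1  ⟹  1 = (71)·386 + (-87)·315
So (-87)·315 ≡ 1 (mod 386), i.e. 315^(-1) ≡ -87 ≡ 299 (mod 386).
Check: 315 × 299 = 94185 ≡ 1 (mod 386)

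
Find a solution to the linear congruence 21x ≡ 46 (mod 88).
x ≡ 86 (mod 88)

gcd(21, 88) = 1, which divides 46, so solutions exist.
Find 21^(-1) mod 88 by the extended Euclidean algorithm:
88 = 4 × 21 + 4  ⟹  4 = (1)·88 + (-4)·21
21 = 5 × 4 + 1  ⟹  1 = (-5)·88 + (21)·21
So (21)·21 ≡ 1 (mod 88), i.e. 21^(-1) ≡ 21 (mod 88).
x ≡ 21 × 46 = 966 ≡ 86 (mod 88).
Check: 21 × 86 = 1806 ≡ 46 (mod 88).
Unique solution: x ≡ 86 (mod 88)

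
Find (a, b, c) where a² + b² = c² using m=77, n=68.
(1305, 10472, 10553)

Euclid's formula: a = m² - n², b = 2mn, c = m² + n²
m = 77, n = 68
a = 77² - 68² = 5929 - 4624 = 1305
b = 2 × 77 × 68 = 10472
c = 77² + 68² = 5929 + 4624 = 10553
Verification: 1305² + 10472² = 1703025 + 109662784 = 111365809 = 10553² ✓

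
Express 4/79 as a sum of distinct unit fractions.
1/20 + 1/1580

Greedy algorithm:
4/79: ceiling(79/4) = 20, use 1/20
1/1580: ceiling(1580/1) = 1580, use 1/1580
Result: 4/79 = 1/20 + 1/1580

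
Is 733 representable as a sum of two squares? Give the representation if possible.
2² + 27² (a=2, b=27)

Factorization: 733 = 733
By Fermat: n is sum of two squares iff every prime p ≡ 3 (mod 4) appears to even power.
All primes ≡ 3 (mod 4) appear to even power.
Search a = 0, 1, 2, … for 733 - a² a perfect square: first hit at a = 2: 733 - 4 = 729 = 27².
733 = 2² + 27² = 4 + 729 ✓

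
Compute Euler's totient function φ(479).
478

479 = 479
φ(n) = n × ∏(1 - 1/p) for each prime p dividing n
φ(479) = 479 × (1 - 1/479) = 478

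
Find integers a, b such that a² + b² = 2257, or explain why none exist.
24² + 41² (a=24, b=41)

Factorization: 2257 = 37 × 61
By Fermat: n is sum of two squares iff every prime p ≡ 3 (mod 4) appears to even power.
All primes ≡ 3 (mod 4) appear to even power.
Search a = 0, 1, 2, … for 2257 - a² a perfect square: first hit at a = 24: 2257 - 576 = 1681 = 41².
2257 = 24² + 41² = 576 + 1681 ✓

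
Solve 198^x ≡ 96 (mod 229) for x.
227

Baby-step giant-step with step n = ⌈√229⌉ = 16.
Baby steps 198^j mod 229 (j:value) for j=0..15: 0:1, 1:198, 2:45, 3:208, 4:193, 5:200, 6:212, 7:69, 8:151, 9:128, 10:154, 11:35, 12:60, 13:201, 14:181, 15:114.
Giant-step multiplier: 198^(-16) ≡ 198^(228-16) = 198^212 ≡ 37 (mod 229).
Giant steps γ_i = 96·37^i mod 229: γ_0=96, γ_1=117, γ_2=207, γ_3=102, γ_4=110, γ_5=177, γ_6=137, γ_7=31, γ_8=2, γ_9=74, γ_10=219, γ_11=88, γ_12=50, γ_13=18, γ_14=208 (in table at j=3).
x = i·n + j = 14·16 + 3 = 227.
Check: 198^227 ≡ 96 (mod 229).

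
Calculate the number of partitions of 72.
5392783

p(n) counts ways to write n as a sum of positive integers (order ignored).
Euler's pentagonal recurrence: p(k) = p(k-1) + p(k-2) - p(k-5) - p(k-7) + p(k-12) + p(k-15) - ... (offsets j(3j∓1)/2, signs ++--, p(0)=1, p(<0)=0).
DP table for k = 0..71: p(0)=1, p(1)=1, p(2)=2, p(3)=3, p(4)=5, p(5)=7, p(6)=11, p(7)=15, p(8)=22, p(9)=30, p(10)=42, p(11)=56, p(12)=77, p(13)=101, p(14)=135, p(15)=176, p(16)=231, p(17)=297, p(18)=385, p(19)=490, p(20)=627, p(21)=792, p(22)=1002, p(23)=1255, p(24)=1575, p(25)=1958, p(26)=2436, p(27)=3010, p(28)=3718, p(29)=4565, p(30)=5604, p(31)=6842, p(32)=8349, p(33)=10143, p(34)=12310, p(35)=14883, p(36)=17977, p(37)=21637, p(38)=26015, p(39)=31185, p(40)=37338, p(41)=44583, p(42)=53174, p(43)=63261, p(44)=75175, p(45)=89134, p(46)=105558, p(47)=124754, p(48)=147273, p(49)=173525, p(50)=204226, p(51)=239943, p(52)=281589, p(53)=329931, p(54)=386155, p(55)=451276, p(56)=526823, p(57)=614154, p(58)=715220, p(59)=831820, p(60)=966467, p(61)=1121505, p(62)=1300156, p(63)=1505499, p(64)=1741630, p(65)=2012558, p(66)=2323520, p(67)=2679689, p(68)=3087735, p(69)=3554345, p(70)=4087968, p(71)=4697205.
Final step: p(72) = p(71) + p(70) - p(67) - p(65) + p(60) + p(57) - p(50) - p(46) + p(37) + p(32) - p(21) - p(15) + p(2)
= 4697205 + 4087968 - 2679689 - 2012558 + 966467 + 614154 - 204226 - 105558 + 21637 + 8349 - 792 - 176 + 2
= 5392783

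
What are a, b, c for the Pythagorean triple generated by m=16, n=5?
(231, 160, 281)

Euclid's formula: a = m² - n², b = 2mn, c = m² + n²
m = 16, n = 5
a = 16² - 5² = 256 - 25 = 231
b = 2 × 16 × 5 = 160
c = 16² + 5² = 256 + 25 = 281
Verification: 231² + 160² = 53361 + 25600 = 78961 = 281² ✓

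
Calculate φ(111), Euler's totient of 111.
72

111 = 3 × 37
φ(n) = n × ∏(1 - 1/p) for each prime p dividing n
φ(111) = 111 × (1 - 1/3) × (1 - 1/37) = 72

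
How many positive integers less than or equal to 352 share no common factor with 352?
160

352 = 2^5 × 11
φ(n) = n × ∏(1 - 1/p) for each prime p dividing n
φ(352) = 352 × (1 - 1/2) × (1 - 1/11) = 160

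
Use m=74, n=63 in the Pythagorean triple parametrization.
(1507, 9324, 9445)

Euclid's formula: a = m² - n², b = 2mn, c = m² + n²
m = 74, n = 63
a = 74² - 63² = 5476 - 3969 = 1507
b = 2 × 74 × 63 = 9324
c = 74² + 63² = 5476 + 3969 = 9445
Verification: 1507² + 9324² = 2271049 + 86936976 = 89208025 = 9445² ✓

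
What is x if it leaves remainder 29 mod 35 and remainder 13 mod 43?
99

Using Chinese Remainder Theorem:
M = 35 × 43 = 1505
M1 = 43, M2 = 35
y1 = 43^(-1) mod 35 = 22
y2 = 35^(-1) mod 43 = 16
x = (29×43×22 + 13×35×16) mod 1505 = 99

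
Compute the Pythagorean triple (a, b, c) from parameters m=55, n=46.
(909, 5060, 5141)

Euclid's formula: a = m² - n², b = 2mn, c = m² + n²
m = 55, n = 46
a = 55² - 46² = 3025 - 2116 = 909
b = 2 × 55 × 46 = 5060
c = 55² + 46² = 3025 + 2116 = 5141
Verification: 909² + 5060² = 826281 + 25603600 = 26429881 = 5141² ✓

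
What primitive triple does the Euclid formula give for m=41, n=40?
(81, 3280, 3281)

Euclid's formula: a = m² - n², b = 2mn, c = m² + n²
m = 41, n = 40
a = 41² - 40² = 1681 - 1600 = 81
b = 2 × 41 × 40 = 3280
c = 41² + 40² = 1681 + 1600 = 3281
Verification: 81² + 3280² = 6561 + 10758400 = 10764961 = 3281² ✓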